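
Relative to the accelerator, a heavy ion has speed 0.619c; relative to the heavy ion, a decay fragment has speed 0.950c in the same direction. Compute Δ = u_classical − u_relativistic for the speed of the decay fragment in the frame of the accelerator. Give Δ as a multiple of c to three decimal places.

Galilean: u_cl = 0.950 + 0.619 = 1.5690.
Relativistic: u_rel = (0.950 + 0.619) / (1 + 0.950·0.619) = 1.5690/1.5880 = 0.9880.
Δ = 1.5690 − 0.9880 = 0.5810.
(The classical prediction exceeds c; the relativistic result does not.)

Δ = 0.581c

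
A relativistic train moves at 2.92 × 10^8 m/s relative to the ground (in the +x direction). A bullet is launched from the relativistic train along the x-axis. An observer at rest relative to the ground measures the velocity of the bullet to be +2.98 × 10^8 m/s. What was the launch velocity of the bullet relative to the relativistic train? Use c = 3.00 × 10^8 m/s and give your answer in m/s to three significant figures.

+1.81 × 10^8 m/s

v = 0.973c, u = 0.993c.
Invert the composition law: u' = (u − v)/(1 − uv/c²).
u' = (0.993 − 0.973) / (1 − (0.993)(0.973)) = 0.0200/0.0332 = 0.6032.
u' = 0.6032 × 3.00 × 10^8 m/s.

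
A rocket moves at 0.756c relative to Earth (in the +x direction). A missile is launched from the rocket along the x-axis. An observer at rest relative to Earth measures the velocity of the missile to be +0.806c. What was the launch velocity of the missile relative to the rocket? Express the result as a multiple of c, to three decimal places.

+0.128c

Invert the composition law: u' = (u − v)/(1 − uv/c²).
u' = (0.806 − 0.756) / (1 − (0.806)(0.756)) = 0.0500/0.3907 = 0.1280.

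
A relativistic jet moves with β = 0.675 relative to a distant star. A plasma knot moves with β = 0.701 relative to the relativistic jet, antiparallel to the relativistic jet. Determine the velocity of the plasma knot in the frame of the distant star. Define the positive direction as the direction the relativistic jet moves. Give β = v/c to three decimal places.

β = -0.049

With v = 0.675 and u' = -0.701 (in units of c),
u = (u' + v)/(1 + u'v/c²):
u = (-0.701 + 0.675) / (1 + (-0.701)·0.675) = -0.0260/0.5268 = -0.0494
(Galilean addition would give -0.026c.)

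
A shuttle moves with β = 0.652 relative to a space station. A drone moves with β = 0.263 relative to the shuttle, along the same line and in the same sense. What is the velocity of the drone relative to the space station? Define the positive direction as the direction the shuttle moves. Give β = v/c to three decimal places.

With v = 0.652 and u' = 0.263 (in units of c),
u = (u' + v)/(1 + u'v/c²):
u = (0.263 + 0.652) / (1 + 0.263·0.652) = 0.9150/1.1715 = 0.7811
(Galilean addition would give +0.915c.)

β = 0.781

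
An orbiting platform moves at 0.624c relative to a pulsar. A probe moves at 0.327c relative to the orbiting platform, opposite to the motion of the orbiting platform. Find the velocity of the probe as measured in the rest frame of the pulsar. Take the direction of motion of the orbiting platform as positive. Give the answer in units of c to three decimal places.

+0.373c

With v = 0.624 and u' = -0.327 (in units of c),
u = (u' + v)/(1 + u'v/c²):
u = (-0.327 + 0.624) / (1 + (-0.327)·0.624) = 0.2970/0.7960 = 0.3731
(Galilean addition would give +0.297c.)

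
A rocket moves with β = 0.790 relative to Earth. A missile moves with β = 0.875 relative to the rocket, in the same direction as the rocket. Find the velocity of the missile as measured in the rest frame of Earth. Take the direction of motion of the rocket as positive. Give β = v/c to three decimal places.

β = 0.984

With v = 0.790 and u' = 0.875 (in units of c),
u = (u' + v)/(1 + u'v/c²):
u = (0.875 + 0.790) / (1 + 0.875·0.790) = 1.6650/1.6912 = 0.9845
(Galilean addition would give +1.665c, exceeding c.)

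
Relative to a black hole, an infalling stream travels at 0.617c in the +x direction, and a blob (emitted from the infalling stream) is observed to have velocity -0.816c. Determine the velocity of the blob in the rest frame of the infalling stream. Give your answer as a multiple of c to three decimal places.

Invert the composition law: u' = (u − v)/(1 − uv/c²).
u' = (-0.816 − 0.617) / (1 − (-0.816)(0.617)) = -1.4330/1.5035 = -0.9531.

-0.953c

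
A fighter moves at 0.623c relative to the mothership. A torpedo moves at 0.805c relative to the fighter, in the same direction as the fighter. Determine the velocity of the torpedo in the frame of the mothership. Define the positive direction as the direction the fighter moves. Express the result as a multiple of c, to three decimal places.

With v = 0.623 and u' = 0.805 (in units of c),
u = (u' + v)/(1 + u'v/c²):
u = (0.805 + 0.623) / (1 + 0.805·0.623) = 1.4280/1.5015 = 0.9510

0.951c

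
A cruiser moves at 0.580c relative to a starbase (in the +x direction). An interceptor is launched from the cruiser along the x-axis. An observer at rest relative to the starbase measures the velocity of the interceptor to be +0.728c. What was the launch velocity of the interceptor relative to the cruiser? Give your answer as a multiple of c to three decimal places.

Invert the composition law: u' = (u − v)/(1 − uv/c²).
u' = (0.728 − 0.580) / (1 − (0.728)(0.580)) = 0.1480/0.5778 = 0.2562.

+0.256c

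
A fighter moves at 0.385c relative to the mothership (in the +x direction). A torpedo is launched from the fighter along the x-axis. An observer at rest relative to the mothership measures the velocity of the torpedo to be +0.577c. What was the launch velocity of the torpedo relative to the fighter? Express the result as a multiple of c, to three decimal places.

Invert the composition law: u' = (u − v)/(1 − uv/c²).
u' = (0.577 − 0.385) / (1 − (0.577)(0.385)) = 0.1920/0.7779 = 0.2468.

+0.247c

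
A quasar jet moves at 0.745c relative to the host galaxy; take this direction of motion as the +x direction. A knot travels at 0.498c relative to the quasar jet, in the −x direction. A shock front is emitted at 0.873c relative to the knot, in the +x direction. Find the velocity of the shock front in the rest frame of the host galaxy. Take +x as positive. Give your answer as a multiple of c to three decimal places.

Apply u = (u' + v)/(1 + u'v/c²) successively, working outward toward the host galaxy.
Start: velocity of the quasar jet relative to the host galaxy = 0.7450c.
Compose with the knot (u' = -0.498 in the quasar jet frame): u_1 = (-0.498 + 0.745) / (1 + (-0.498)·0.745) = 0.2470/0.6290 = 0.3927.
Compose with the shock front (u' = 0.873 in the knot frame): u_2 = (0.873 + 0.393) / (1 + 0.873·0.393) = 1.2657/1.3428 = 0.9426.

+0.943c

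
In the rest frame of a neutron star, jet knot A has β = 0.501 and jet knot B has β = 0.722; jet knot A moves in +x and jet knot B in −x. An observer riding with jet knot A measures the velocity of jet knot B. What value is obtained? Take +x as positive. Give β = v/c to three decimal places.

β_A = 0.501, β_B = -0.722.
Transform to A's frame with the inverse velocity-addition law: u' = (u − v)/(1 − uv/c²), taking u = β_B and v = β_A.
u' = (-0.722 − 0.501) / (1 − (0.501)(-0.722)) = -1.2230/1.3617 = -0.8981.

β = -0.898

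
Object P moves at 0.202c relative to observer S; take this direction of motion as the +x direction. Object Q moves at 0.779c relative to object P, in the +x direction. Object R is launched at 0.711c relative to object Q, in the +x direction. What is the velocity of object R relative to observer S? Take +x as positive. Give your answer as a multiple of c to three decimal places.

0.973c

Apply u = (u' + v)/(1 + u'v/c²) successively, working outward toward observer S.
Start: velocity of object P relative to observer S = 0.2020c.
Compose with object Q (u' = 0.779 in object P frame): u_1 = (0.779 + 0.202) / (1 + 0.779·0.202) = 0.9810/1.1574 = 0.8476.
Compose with object R (u' = 0.711 in object Q frame): u_2 = (0.711 + 0.848) / (1 + 0.711·0.848) = 1.5586/1.6027 = 0.9725.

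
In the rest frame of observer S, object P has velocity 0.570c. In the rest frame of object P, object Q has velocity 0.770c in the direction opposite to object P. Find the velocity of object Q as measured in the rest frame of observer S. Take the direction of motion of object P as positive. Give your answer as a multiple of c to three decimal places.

With v = 0.570 and u' = -0.770 (in units of c),
u = (u' + v)/(1 + u'v/c²):
u = (-0.770 + 0.570) / (1 + (-0.770)·0.570) = -0.2000/0.5611 = -0.3564
(Galilean addition would give -0.200c.)

-0.356c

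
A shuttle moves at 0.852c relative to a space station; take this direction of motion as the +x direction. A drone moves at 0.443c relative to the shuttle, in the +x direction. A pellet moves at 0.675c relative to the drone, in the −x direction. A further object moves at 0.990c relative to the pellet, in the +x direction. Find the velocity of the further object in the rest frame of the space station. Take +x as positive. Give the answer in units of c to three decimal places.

Apply u = (u' + v)/(1 + u'v/c²) successively, working outward toward the space station.
Start: velocity of the shuttle relative to the space station = 0.8520c.
Compose with the drone (u' = 0.443 in the shuttle frame): u_1 = (0.443 + 0.852) / (1 + 0.443·0.852) = 1.2950/1.3774 = 0.9402.
Compose with the pellet (u' = -0.675 in the drone frame): u_2 = (-0.675 + 0.940) / (1 + (-0.675)·0.940) = 0.2652/0.3654 = 0.7257.
Compose with the further object (u' = 0.990 in the pellet frame): u_3 = (0.990 + 0.726) / (1 + 0.990·0.726) = 1.7157/1.7184 = 0.9984.

+0.998c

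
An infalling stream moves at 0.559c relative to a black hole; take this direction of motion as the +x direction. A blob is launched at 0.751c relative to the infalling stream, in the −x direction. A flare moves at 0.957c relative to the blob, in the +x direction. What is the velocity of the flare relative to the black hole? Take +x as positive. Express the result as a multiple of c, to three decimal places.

+0.916c

Apply u = (u' + v)/(1 + u'v/c²) successively, working outward toward the black hole.
Start: velocity of the infalling stream relative to the black hole = 0.5590c.
Compose with the blob (u' = -0.751 in the infalling stream frame): u_1 = (-0.751 + 0.559) / (1 + (-0.751)·0.559) = -0.1920/0.5802 = -0.3309.
Compose with the flare (u' = 0.957 in the blob frame): u_2 = (0.957 + (-0.331)) / (1 + 0.957·(-0.331)) = 0.6261/0.6833 = 0.9162.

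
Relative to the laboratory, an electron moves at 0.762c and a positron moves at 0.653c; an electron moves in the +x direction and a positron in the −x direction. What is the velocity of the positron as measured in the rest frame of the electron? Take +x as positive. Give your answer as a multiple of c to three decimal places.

-0.945c

β_A = 0.762, β_B = -0.653.
Transform to A's frame with the inverse velocity-addition law: u' = (u − v)/(1 − uv/c²), taking u = β_B and v = β_A.
u' = (-0.653 − 0.762) / (1 − (0.762)(-0.653)) = -1.4150/1.4976 = -0.9449.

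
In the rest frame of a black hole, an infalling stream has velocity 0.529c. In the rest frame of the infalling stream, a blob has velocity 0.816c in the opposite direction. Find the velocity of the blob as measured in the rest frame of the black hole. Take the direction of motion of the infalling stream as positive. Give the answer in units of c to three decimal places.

-0.505c

With v = 0.529 and u' = -0.816 (in units of c),
u = (u' + v)/(1 + u'v/c²):
u = (-0.816 + 0.529) / (1 + (-0.816)·0.529) = -0.2870/0.5683 = -0.5050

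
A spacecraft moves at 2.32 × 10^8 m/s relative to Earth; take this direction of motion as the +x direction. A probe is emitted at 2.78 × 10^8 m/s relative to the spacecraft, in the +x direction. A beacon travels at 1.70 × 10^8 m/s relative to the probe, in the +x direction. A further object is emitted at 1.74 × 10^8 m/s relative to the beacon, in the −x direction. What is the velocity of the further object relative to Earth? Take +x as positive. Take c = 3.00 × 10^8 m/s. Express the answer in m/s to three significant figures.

+2.97 × 10^8 m/s

Apply u = (u' + v)/(1 + u'v/c²) successively, working outward toward Earth.
(Dividing each given speed by c = 3.00 × 10^8 m/s to work in units of c.)
Start: velocity of the spacecraft relative to Earth = 0.7733c.
Compose with the probe (u' = 0.927 in the spacecraft frame): u_1 = (0.927 + 0.773) / (1 + 0.927·0.773) = 1.7000/1.7166 = 0.9903.
Compose with the beacon (u' = 0.567 in the probe frame): u_2 = (0.567 + 0.990) / (1 + 0.567·0.990) = 1.5570/1.5612 = 0.9973.
Compose with the further object (u' = -0.580 in the beacon frame): u_3 = (-0.580 + 0.997) / (1 + (-0.580)·0.997) = 0.4173/0.4216 = 0.9899.
So u = 0.9899 × 3.00 × 10^8 m/s.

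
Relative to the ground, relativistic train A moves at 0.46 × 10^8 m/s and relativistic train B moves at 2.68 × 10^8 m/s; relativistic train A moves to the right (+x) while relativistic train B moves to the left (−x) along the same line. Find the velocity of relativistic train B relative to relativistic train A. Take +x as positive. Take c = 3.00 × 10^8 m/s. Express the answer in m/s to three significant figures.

-2.76 × 10^8 m/s

β_A = 0.153, β_B = -0.893 (dividing each by c = 3.00 × 10^8 m/s).
Transform to A's frame with the inverse velocity-addition law: u' = (u − v)/(1 − uv/c²), taking u = β_B and v = β_A.
u' = (-0.893 − 0.153) / (1 − (0.153)(-0.893)) = -1.0467/1.1370 = -0.9206.
u' = -0.9206 × 3.00 × 10^8 m/s.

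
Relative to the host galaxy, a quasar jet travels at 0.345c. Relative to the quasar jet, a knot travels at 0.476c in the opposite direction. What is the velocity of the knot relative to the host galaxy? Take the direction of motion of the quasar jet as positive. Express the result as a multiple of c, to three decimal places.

With v = 0.345 and u' = -0.476 (in units of c),
u = (u' + v)/(1 + u'v/c²):
u = (-0.476 + 0.345) / (1 + (-0.476)·0.345) = -0.1310/0.8358 = -0.1567

-0.157c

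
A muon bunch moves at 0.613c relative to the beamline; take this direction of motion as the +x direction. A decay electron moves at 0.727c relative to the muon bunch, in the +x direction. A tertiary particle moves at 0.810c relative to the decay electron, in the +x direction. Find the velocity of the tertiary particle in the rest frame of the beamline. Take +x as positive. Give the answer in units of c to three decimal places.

0.992c

Apply u = (u' + v)/(1 + u'v/c²) successively, working outward toward the beamline.
Start: velocity of the muon bunch relative to the beamline = 0.6130c.
Compose with the decay electron (u' = 0.727 in the muon bunch frame): u_1 = (0.727 + 0.613) / (1 + 0.727·0.613) = 1.3400/1.4457 = 0.9269.
Compose with the tertiary particle (u' = 0.810 in the decay electron frame): u_2 = (0.810 + 0.927) / (1 + 0.810·0.927) = 1.7369/1.7508 = 0.9921.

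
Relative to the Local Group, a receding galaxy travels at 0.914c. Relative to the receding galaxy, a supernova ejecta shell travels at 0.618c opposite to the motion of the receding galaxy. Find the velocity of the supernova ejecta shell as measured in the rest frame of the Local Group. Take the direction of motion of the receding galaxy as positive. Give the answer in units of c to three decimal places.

+0.680c

With v = 0.914 and u' = -0.618 (in units of c),
u = (u' + v)/(1 + u'v/c²):
u = (-0.618 + 0.914) / (1 + (-0.618)·0.914) = 0.2960/0.4351 = 0.6802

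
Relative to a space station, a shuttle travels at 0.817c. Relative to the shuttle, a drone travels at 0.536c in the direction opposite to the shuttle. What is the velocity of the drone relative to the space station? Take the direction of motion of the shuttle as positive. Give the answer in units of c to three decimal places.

With v = 0.817 and u' = -0.536 (in units of c),
u = (u' + v)/(1 + u'v/c²):
u = (-0.536 + 0.817) / (1 + (-0.536)·0.817) = 0.2810/0.5621 = 0.4999
(Galilean addition would give +0.281c.)

+0.500c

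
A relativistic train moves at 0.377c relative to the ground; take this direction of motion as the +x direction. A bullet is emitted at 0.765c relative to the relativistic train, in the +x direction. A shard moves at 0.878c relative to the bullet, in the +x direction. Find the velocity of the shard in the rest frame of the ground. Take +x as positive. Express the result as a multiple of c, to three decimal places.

0.992c

Apply u = (u' + v)/(1 + u'v/c²) successively, working outward toward the ground.
Start: velocity of the relativistic train relative to the ground = 0.3770c.
Compose with the bullet (u' = 0.765 in the relativistic train frame): u_1 = (0.765 + 0.377) / (1 + 0.765·0.377) = 1.1420/1.2884 = 0.8864.
Compose with the shard (u' = 0.878 in the bullet frame): u_2 = (0.878 + 0.886) / (1 + 0.878·0.886) = 1.7644/1.7782 = 0.9922.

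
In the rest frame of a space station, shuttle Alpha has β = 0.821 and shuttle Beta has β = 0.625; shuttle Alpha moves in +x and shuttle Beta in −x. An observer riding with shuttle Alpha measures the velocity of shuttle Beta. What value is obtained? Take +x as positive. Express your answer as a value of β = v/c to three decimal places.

β_A = 0.821, β_B = -0.625.
Transform to A's frame with the inverse velocity-addition law: u' = (u − v)/(1 − uv/c²), taking u = β_B and v = β_A.
u' = (-0.625 − 0.821) / (1 − (0.821)(-0.625)) = -1.4460/1.5131 = -0.9556.

β = -0.956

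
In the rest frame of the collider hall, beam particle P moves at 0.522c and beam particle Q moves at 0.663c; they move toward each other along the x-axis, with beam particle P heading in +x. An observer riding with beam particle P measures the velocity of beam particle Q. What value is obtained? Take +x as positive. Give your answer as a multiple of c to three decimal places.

β_A = 0.522, β_B = -0.663.
Transform to A's frame with the inverse velocity-addition law: u' = (u − v)/(1 − uv/c²), taking u = β_B and v = β_A.
u' = (-0.663 − 0.522) / (1 − (0.522)(-0.663)) = -1.1850/1.3461 = -0.8803.

-0.880c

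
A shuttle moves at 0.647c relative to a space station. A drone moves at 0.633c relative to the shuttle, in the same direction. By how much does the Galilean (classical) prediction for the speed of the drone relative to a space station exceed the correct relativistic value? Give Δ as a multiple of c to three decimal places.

Δ = 0.372c

Galilean: u_cl = 0.633 + 0.647 = 1.2800.
Relativistic: u_rel = (0.633 + 0.647) / (1 + 0.633·0.647) = 1.2800/1.4096 = 0.9081.
Δ = 1.2800 − 0.9081 = 0.3719.
(The classical prediction exceeds c; the relativistic result does not.)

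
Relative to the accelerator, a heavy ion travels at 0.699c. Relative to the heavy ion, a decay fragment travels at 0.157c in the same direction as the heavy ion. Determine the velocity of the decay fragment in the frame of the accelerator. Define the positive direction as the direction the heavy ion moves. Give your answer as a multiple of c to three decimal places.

With v = 0.699 and u' = 0.157 (in units of c),
u = (u' + v)/(1 + u'v/c²):
u = (0.157 + 0.699) / (1 + 0.157·0.699) = 0.8560/1.1097 = 0.7713
(Galilean addition would give +0.856c.)

0.771c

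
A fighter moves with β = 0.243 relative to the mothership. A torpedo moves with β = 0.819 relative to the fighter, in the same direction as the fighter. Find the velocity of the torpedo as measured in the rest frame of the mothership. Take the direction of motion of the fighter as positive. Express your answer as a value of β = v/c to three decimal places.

With v = 0.243 and u' = 0.819 (in units of c),
u = (u' + v)/(1 + u'v/c²):
u = (0.819 + 0.243) / (1 + 0.819·0.243) = 1.0620/1.1990 = 0.8857

β = 0.886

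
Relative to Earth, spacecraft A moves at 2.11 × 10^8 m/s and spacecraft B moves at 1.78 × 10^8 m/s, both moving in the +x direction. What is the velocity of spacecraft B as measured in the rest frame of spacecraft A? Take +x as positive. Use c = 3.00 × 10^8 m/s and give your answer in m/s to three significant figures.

-5.66 × 10^7 m/s

β_A = 0.703, β_B = 0.593 (dividing each by c = 3.00 × 10^8 m/s).
Transform to A's frame with the inverse velocity-addition law: u' = (u − v)/(1 − uv/c²), taking u = β_B and v = β_A.
u' = (0.593 − 0.703) / (1 − (0.703)(0.593)) = -0.1100/0.5827 = -0.1888.
u' = -0.1888 × 3.00 × 10^8 m/s.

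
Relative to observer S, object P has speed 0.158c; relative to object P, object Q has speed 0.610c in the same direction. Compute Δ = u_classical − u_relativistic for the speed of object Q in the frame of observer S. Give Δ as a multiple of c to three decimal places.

Δ = 0.068c

Galilean: u_cl = 0.610 + 0.158 = 0.7680.
Relativistic: u_rel = (0.610 + 0.158) / (1 + 0.610·0.158) = 0.7680/1.0964 = 0.7005.
Δ = 0.7680 − 0.7005 = 0.0675.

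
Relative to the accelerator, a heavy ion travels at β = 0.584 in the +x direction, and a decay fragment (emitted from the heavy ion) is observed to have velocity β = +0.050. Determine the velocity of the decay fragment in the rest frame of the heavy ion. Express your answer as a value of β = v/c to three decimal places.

β = -0.550

Invert the composition law: u' = (u − v)/(1 − uv/c²).
u' = (0.050 − 0.584) / (1 − (0.050)(0.584)) = -0.5340/0.9708 = -0.5501.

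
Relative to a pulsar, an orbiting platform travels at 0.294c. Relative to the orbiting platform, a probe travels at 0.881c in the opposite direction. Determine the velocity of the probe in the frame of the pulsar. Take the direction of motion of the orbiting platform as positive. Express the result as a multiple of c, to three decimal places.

-0.792c

With v = 0.294 and u' = -0.881 (in units of c),
u = (u' + v)/(1 + u'v/c²):
u = (-0.881 + 0.294) / (1 + (-0.881)·0.294) = -0.5870/0.7410 = -0.7922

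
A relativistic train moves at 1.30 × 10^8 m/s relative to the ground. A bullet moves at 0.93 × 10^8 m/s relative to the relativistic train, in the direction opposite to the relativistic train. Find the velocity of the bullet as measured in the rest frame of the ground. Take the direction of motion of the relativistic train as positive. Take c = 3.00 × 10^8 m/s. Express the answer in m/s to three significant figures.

In units of c (dividing by 3.00 × 10^8 m/s): v = 0.433, u' = -0.310.
u = (u' + v)/(1 + u'v/c²):
u = (-0.310 + 0.433) / (1 + (-0.310)·0.433) = 0.1233/0.8657 = 0.1425
(Galilean addition would give +0.123c.)
Converting back: u = 0.1425 × 3.00 × 10^8 m/s.

+4.27 × 10^7 m/s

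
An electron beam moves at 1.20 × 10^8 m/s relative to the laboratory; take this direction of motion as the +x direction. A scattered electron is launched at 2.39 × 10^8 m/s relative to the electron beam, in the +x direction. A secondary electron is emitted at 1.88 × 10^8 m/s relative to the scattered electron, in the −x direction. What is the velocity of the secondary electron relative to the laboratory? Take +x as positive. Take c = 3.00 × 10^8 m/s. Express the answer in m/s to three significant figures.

+1.95 × 10^8 m/s

Apply u = (u' + v)/(1 + u'v/c²) successively, working outward toward the laboratory.
(Dividing each given speed by c = 3.00 × 10^8 m/s to work in units of c.)
Start: velocity of the electron beam relative to the laboratory = 0.4000c.
Compose with the scattered electron (u' = 0.797 in the electron beam frame): u_1 = (0.797 + 0.400) / (1 + 0.797·0.400) = 1.1967/1.3187 = 0.9075.
Compose with the secondary electron (u' = -0.627 in the scattered electron frame): u_2 = (-0.627 + 0.907) / (1 + (-0.627)·0.907) = 0.2808/0.4313 = 0.6511.
So u = 0.6511 × 3.00 × 10^8 m/s.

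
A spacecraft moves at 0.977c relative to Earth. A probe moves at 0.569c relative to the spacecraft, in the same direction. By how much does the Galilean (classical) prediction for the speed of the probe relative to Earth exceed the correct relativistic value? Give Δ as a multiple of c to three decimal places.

Galilean: u_cl = 0.569 + 0.977 = 1.5460.
Relativistic: u_rel = (0.569 + 0.977) / (1 + 0.569·0.977) = 1.5460/1.5559 = 0.9936.
Δ = 1.5460 − 0.9936 = 0.5524.
(The classical prediction exceeds c; the relativistic result does not.)

Δ = 0.552c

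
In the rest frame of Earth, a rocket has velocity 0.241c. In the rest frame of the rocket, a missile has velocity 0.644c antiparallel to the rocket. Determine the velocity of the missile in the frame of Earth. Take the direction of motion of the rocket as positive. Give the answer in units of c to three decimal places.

With v = 0.241 and u' = -0.644 (in units of c),
u = (u' + v)/(1 + u'v/c²):
u = (-0.644 + 0.241) / (1 + (-0.644)·0.241) = -0.4030/0.8448 = -0.4770
(Galilean addition would give -0.403c.)

-0.477c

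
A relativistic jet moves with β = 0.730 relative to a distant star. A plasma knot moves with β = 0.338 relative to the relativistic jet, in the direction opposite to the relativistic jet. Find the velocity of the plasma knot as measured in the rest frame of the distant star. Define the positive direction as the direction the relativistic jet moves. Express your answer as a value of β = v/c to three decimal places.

With v = 0.730 and u' = -0.338 (in units of c),
u = (u' + v)/(1 + u'v/c²):
u = (-0.338 + 0.730) / (1 + (-0.338)·0.730) = 0.3920/0.7533 = 0.5204
(Galilean addition would give +0.392c.)

β = +0.520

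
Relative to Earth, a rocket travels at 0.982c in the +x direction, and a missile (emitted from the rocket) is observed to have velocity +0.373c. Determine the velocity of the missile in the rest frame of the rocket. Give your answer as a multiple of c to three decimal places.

-0.961c

Invert the composition law: u' = (u − v)/(1 − uv/c²).
u' = (0.373 − 0.982) / (1 − (0.373)(0.982)) = -0.6090/0.6337 = -0.9610.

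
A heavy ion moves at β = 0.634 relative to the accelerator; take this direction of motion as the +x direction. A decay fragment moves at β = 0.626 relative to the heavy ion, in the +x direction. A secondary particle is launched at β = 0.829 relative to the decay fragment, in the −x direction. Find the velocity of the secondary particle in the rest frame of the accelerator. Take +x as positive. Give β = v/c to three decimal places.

β = +0.289

Apply u = (u' + v)/(1 + u'v/c²) successively, working outward toward the accelerator.
Start: velocity of the heavy ion relative to the accelerator = 0.6340c.
Compose with the decay fragment (u' = 0.626 in the heavy ion frame): u_1 = (0.626 + 0.634) / (1 + 0.626·0.634) = 1.2600/1.3969 = 0.9020.
Compose with the secondary particle (u' = -0.829 in the decay fragment frame): u_2 = (-0.829 + 0.902) / (1 + (-0.829)·0.902) = 0.0730/0.2522 = 0.2894.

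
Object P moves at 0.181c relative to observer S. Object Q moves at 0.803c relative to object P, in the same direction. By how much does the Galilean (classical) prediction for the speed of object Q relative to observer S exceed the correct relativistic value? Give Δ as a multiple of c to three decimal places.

Galilean: u_cl = 0.803 + 0.181 = 0.9840.
Relativistic: u_rel = (0.803 + 0.181) / (1 + 0.803·0.181) = 0.9840/1.1453 = 0.8591.
Δ = 0.9840 − 0.8591 = 0.1249.

Δ = 0.125c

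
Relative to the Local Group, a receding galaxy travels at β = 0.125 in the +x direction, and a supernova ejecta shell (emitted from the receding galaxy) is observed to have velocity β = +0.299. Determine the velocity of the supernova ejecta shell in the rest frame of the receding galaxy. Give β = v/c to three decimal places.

β = +0.181

Invert the composition law: u' = (u − v)/(1 − uv/c²).
u' = (0.299 − 0.125) / (1 − (0.299)(0.125)) = 0.1740/0.9626 = 0.1808.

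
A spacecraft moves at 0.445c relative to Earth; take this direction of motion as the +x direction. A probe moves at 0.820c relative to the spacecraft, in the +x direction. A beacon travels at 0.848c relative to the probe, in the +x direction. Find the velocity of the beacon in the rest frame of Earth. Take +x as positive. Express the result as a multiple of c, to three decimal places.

Apply u = (u' + v)/(1 + u'v/c²) successively, working outward toward Earth.
Start: velocity of the spacecraft relative to Earth = 0.4450c.
Compose with the probe (u' = 0.820 in the spacecraft frame): u_1 = (0.820 + 0.445) / (1 + 0.820·0.445) = 1.2650/1.3649 = 0.9268.
Compose with the beacon (u' = 0.848 in the probe frame): u_2 = (0.848 + 0.927) / (1 + 0.848·0.927) = 1.7748/1.7859 = 0.9938.

0.994c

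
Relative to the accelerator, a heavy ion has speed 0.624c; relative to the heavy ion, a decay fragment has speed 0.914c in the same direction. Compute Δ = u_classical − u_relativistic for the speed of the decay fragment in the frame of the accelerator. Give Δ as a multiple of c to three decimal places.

Δ = 0.559c

Galilean: u_cl = 0.914 + 0.624 = 1.5380.
Relativistic: u_rel = (0.914 + 0.624) / (1 + 0.914·0.624) = 1.5380/1.5703 = 0.9794.
Δ = 1.5380 − 0.9794 = 0.5586.
(The classical prediction exceeds c; the relativistic result does not.)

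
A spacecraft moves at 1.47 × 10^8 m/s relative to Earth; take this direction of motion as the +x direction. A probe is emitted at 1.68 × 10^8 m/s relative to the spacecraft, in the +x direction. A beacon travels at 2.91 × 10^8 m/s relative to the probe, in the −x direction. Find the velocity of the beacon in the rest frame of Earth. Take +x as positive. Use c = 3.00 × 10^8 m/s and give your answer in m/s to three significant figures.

-2.18 × 10^8 m/s

Apply u = (u' + v)/(1 + u'v/c²) successively, working outward toward Earth.
(Dividing each given speed by c = 3.00 × 10^8 m/s to work in units of c.)
Start: velocity of the spacecraft relative to Earth = 0.4900c.
Compose with the probe (u' = 0.560 in the spacecraft frame): u_1 = (0.560 + 0.490) / (1 + 0.560·0.490) = 1.0500/1.2744 = 0.8239.
Compose with the beacon (u' = -0.970 in the probe frame): u_2 = (-0.970 + 0.824) / (1 + (-0.970)·0.824) = -0.1461/0.2008 = -0.7275.
So u = -0.7275 × 3.00 × 10^8 m/s.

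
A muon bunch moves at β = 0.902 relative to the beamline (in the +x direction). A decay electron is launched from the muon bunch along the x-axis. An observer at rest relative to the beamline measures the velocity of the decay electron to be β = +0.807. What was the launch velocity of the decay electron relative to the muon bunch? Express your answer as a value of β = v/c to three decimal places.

Invert the composition law: u' = (u − v)/(1 − uv/c²).
u' = (0.807 − 0.902) / (1 − (0.807)(0.902)) = -0.0950/0.2721 = -0.3492.

β = -0.349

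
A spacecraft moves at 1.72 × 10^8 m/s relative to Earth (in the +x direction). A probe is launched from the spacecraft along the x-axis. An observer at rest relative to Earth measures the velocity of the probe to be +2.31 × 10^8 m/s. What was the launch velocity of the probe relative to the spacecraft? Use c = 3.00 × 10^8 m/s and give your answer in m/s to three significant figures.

v = 0.573c, u = 0.770c.
Invert the composition law: u' = (u − v)/(1 − uv/c²).
u' = (0.770 − 0.573) / (1 − (0.770)(0.573)) = 0.1967/0.5585 = 0.3521.
u' = 0.3521 × 3.00 × 10^8 m/s.

+1.06 × 10^8 m/s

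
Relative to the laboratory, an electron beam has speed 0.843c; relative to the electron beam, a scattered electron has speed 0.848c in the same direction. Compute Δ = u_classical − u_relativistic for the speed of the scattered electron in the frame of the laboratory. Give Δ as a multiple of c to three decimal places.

Galilean: u_cl = 0.848 + 0.843 = 1.6910.
Relativistic: u_rel = (0.848 + 0.843) / (1 + 0.848·0.843) = 1.6910/1.7149 = 0.9861.
Δ = 1.6910 − 0.9861 = 0.7049.
(The classical prediction exceeds c; the relativistic result does not.)

Δ = 0.705c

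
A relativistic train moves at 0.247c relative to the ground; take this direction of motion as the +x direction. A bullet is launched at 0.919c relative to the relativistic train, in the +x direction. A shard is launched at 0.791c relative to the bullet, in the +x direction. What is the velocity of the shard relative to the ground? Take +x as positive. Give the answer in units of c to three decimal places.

0.994c

Apply u = (u' + v)/(1 + u'v/c²) successively, working outward toward the ground.
Start: velocity of the relativistic train relative to the ground = 0.2470c.
Compose with the bullet (u' = 0.919 in the relativistic train frame): u_1 = (0.919 + 0.247) / (1 + 0.919·0.247) = 1.1660/1.2270 = 0.9503.
Compose with the shard (u' = 0.791 in the bullet frame): u_2 = (0.791 + 0.950) / (1 + 0.791·0.950) = 1.7413/1.7517 = 0.9941.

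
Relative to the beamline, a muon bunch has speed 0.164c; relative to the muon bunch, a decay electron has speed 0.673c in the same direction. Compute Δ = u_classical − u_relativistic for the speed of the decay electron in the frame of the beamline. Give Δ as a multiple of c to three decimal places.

Galilean: u_cl = 0.673 + 0.164 = 0.8370.
Relativistic: u_rel = (0.673 + 0.164) / (1 + 0.673·0.164) = 0.8370/1.1104 = 0.7538.
Δ = 0.8370 − 0.7538 = 0.0832.

Δ = 0.083c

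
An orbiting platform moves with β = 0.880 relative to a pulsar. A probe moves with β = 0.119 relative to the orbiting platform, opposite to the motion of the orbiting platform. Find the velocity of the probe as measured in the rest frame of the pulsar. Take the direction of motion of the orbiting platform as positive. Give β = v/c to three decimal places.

β = +0.850

With v = 0.880 and u' = -0.119 (in units of c),
u = (u' + v)/(1 + u'v/c²):
u = (-0.119 + 0.880) / (1 + (-0.119)·0.880) = 0.7610/0.8953 = 0.8500
(Galilean addition would give +0.761c.)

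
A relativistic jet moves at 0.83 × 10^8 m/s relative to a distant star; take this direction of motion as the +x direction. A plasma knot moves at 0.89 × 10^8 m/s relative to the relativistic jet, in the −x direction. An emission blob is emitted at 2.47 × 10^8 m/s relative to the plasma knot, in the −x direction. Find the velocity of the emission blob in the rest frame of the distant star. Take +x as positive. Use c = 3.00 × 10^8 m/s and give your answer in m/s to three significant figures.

Apply u = (u' + v)/(1 + u'v/c²) successively, working outward toward the distant star.
(Dividing each given speed by c = 3.00 × 10^8 m/s to work in units of c.)
Start: velocity of the relativistic jet relative to the distant star = 0.2767c.
Compose with the plasma knot (u' = -0.297 in the relativistic jet frame): u_1 = (-0.297 + 0.277) / (1 + (-0.297)·0.277) = -0.0200/0.9179 = -0.0218.
Compose with the emission blob (u' = -0.823 in the plasma knot frame): u_2 = (-0.823 + (-0.022)) / (1 + (-0.823)·(-0.022)) = -0.8451/1.0179 = -0.8302.
So u = -0.8302 × 3.00 × 10^8 m/s.

-2.49 × 10^8 m/s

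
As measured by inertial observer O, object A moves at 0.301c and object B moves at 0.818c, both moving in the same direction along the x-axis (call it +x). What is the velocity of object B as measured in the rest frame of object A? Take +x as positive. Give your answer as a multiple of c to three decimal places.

β_A = 0.301, β_B = 0.818.
Transform to A's frame with the inverse velocity-addition law: u' = (u − v)/(1 − uv/c²), taking u = β_B and v = β_A.
u' = (0.818 − 0.301) / (1 − (0.301)(0.818)) = 0.5170/0.7538 = 0.6859.

+0.686c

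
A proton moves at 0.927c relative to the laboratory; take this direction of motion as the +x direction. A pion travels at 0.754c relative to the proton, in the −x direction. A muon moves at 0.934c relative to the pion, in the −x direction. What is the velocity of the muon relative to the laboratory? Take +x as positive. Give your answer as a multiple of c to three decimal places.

-0.776c

Apply u = (u' + v)/(1 + u'v/c²) successively, working outward toward the laboratory.
Start: velocity of the proton relative to the laboratory = 0.9270c.
Compose with the pion (u' = -0.754 in the proton frame): u_1 = (-0.754 + 0.927) / (1 + (-0.754)·0.927) = 0.1730/0.3010 = 0.5747.
Compose with the muon (u' = -0.934 in the pion frame): u_2 = (-0.934 + 0.575) / (1 + (-0.934)·0.575) = -0.3593/0.4633 = -0.7757.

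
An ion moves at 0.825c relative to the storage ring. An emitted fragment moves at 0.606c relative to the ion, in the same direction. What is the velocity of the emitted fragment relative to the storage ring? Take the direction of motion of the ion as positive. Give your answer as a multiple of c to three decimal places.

0.954c

With v = 0.825 and u' = 0.606 (in units of c),
u = (u' + v)/(1 + u'v/c²):
u = (0.606 + 0.825) / (1 + 0.606·0.825) = 1.4310/1.4999 = 0.9540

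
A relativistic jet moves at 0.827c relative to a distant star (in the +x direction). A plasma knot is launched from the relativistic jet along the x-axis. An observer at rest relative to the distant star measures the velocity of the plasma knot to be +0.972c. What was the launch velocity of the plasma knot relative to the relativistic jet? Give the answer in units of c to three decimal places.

Invert the composition law: u' = (u − v)/(1 − uv/c²).
u' = (0.972 − 0.827) / (1 − (0.972)(0.827)) = 0.1450/0.1962 = 0.7392.

+0.739c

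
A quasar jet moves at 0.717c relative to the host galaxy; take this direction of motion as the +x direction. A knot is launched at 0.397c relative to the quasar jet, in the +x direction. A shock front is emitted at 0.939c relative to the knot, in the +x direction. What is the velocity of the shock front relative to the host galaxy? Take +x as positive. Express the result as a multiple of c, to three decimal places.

0.996c

Apply u = (u' + v)/(1 + u'v/c²) successively, working outward toward the host galaxy.
Start: velocity of the quasar jet relative to the host galaxy = 0.7170c.
Compose with the knot (u' = 0.397 in the quasar jet frame): u_1 = (0.397 + 0.717) / (1 + 0.397·0.717) = 1.1140/1.2846 = 0.8672.
Compose with the shock front (u' = 0.939 in the knot frame): u_2 = (0.939 + 0.867) / (1 + 0.939·0.867) = 1.8062/1.8143 = 0.9955.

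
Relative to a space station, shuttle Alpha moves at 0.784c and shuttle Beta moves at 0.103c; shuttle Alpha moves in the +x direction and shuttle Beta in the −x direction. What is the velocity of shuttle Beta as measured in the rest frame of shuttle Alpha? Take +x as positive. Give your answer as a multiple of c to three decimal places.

β_A = 0.784, β_B = -0.103.
Transform to A's frame with the inverse velocity-addition law: u' = (u − v)/(1 − uv/c²), taking u = β_B and v = β_A.
u' = (-0.103 − 0.784) / (1 − (0.784)(-0.103)) = -0.8870/1.0808 = -0.8207.

-0.821c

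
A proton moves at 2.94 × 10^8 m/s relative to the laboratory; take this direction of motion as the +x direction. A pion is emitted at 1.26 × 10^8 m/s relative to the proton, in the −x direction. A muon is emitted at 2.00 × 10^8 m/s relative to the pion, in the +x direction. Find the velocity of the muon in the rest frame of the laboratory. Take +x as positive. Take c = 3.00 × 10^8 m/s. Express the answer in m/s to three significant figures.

Apply u = (u' + v)/(1 + u'v/c²) successively, working outward toward the laboratory.
(Dividing each given speed by c = 3.00 × 10^8 m/s to work in units of c.)
Start: velocity of the proton relative to the laboratory = 0.9800c.
Compose with the pion (u' = -0.420 in the proton frame): u_1 = (-0.420 + 0.980) / (1 + (-0.420)·0.980) = 0.5600/0.5884 = 0.9517.
Compose with the muon (u' = 0.667 in the pion frame): u_2 = (0.667 + 0.952) / (1 + 0.667·0.952) = 1.6184/1.6345 = 0.9902.
So u = 0.9902 × 3.00 × 10^8 m/s.

+2.97 × 10^8 m/s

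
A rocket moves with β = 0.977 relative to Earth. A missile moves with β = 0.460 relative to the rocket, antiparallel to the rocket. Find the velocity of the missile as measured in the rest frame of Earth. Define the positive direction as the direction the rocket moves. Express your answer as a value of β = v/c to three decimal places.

β = +0.939

With v = 0.977 and u' = -0.460 (in units of c),
u = (u' + v)/(1 + u'v/c²):
u = (-0.460 + 0.977) / (1 + (-0.460)·0.977) = 0.5170/0.5506 = 0.9390
(Galilean addition would give +0.517c.)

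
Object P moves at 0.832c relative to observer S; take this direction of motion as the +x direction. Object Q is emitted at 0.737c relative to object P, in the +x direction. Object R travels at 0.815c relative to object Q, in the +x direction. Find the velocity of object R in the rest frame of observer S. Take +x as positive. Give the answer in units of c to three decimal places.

Apply u = (u' + v)/(1 + u'v/c²) successively, working outward toward observer S.
Start: velocity of object P relative to observer S = 0.8320c.
Compose with object Q (u' = 0.737 in object P frame): u_1 = (0.737 + 0.832) / (1 + 0.737·0.832) = 1.5690/1.6132 = 0.9726.
Compose with object R (u' = 0.815 in object Q frame): u_2 = (0.815 + 0.973) / (1 + 0.815·0.973) = 1.7876/1.7927 = 0.9972.

0.997c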